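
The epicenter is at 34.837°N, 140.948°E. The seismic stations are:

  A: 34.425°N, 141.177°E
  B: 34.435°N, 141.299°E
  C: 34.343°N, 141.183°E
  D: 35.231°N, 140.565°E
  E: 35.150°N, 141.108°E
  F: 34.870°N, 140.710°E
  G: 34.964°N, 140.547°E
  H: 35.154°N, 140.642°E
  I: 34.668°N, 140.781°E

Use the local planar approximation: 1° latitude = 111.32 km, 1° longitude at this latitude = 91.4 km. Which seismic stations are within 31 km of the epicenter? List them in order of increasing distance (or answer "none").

F, I

Distances from 34.837°N, 140.948°E:
A: √((-0.412·111.32)² + (0.229·91.4)²) = √(2103.49182 + 438.09002) = 50.414 km
B: √((-0.402·111.32)² + (0.351·91.4)²) = √(2002.61978 + 1029.21623) = 55.062 km
C: √((-0.494·111.32)² + (0.235·91.4)²) = √(3024.12886 + 461.34744) = 59.038 km
D: √((0.394·111.32)² + (-0.383·91.4)²) = √(1923.70662 + 1225.43404) = 56.117 km
E: √((0.313·111.32)² + (0.160·91.4)²) = √(1214.04580 + 213.86138) = 37.788 km
F: √((0.033·111.32)² + (-0.238·91.4)²) = √(13.49504 + 473.20171) = 22.061 km
G: √((0.127·111.32)² + (-0.401·91.4)²) = √(199.87286 + 1343.32512) = 39.284 km
H: √((0.317·111.32)² + (-0.306·91.4)²) = √(1245.27400 + 782.23140) = 45.028 km
I: √((-0.169·111.32)² + (-0.167·91.4)²) = √(353.93198 + 232.98359) = 24.226 km
Threshold 31 km: F (22.061 km), I (24.226 km) are within range.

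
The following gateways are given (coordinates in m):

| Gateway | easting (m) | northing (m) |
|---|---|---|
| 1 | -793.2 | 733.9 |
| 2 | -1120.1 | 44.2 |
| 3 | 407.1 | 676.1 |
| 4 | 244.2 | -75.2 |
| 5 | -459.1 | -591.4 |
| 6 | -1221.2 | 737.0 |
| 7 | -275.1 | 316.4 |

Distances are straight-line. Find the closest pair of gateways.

1 and 6

Pairwise distances:
1–6: √((-428.0)² + (3.1)²) = √(183184.000 + 9.610) = 428.0 m
4–7: √((-519.3)² + (391.6)²) = √(269672.490 + 153350.560) = 650.4 m
1–7: √((518.1)² + (-417.5)²) = √(268427.610 + 174306.250) = 665.4 m
2–6: √((-101.1)² + (692.8)²) = √(10221.210 + 479971.840) = 700.1 m
1–2: √((-326.9)² + (-689.7)²) = √(106863.610 + 475686.090) = 763.2 m
3–4: √((-162.9)² + (-751.3)²) = √(26536.410 + 564451.690) = 768.8 m
3–7: √((-682.2)² + (-359.7)²) = √(465396.840 + 129384.090) = 771.2 m
4–5: √((-703.3)² + (-516.2)²) = √(494630.890 + 266462.440) = 872.4 m
2–7: √((845.0)² + (272.2)²) = √(714025.000 + 74092.840) = 887.8 m
2–5: √((661.0)² + (-635.6)²) = √(436921.000 + 403987.360) = 917.0 m
5–7: √((184.0)² + (907.8)²) = √(33856.000 + 824100.840) = 926.3 m
6–7: √((946.1)² + (-420.6)²) = √(895105.210 + 176904.360) = 1035.4 m
1–3: √((1200.3)² + (-57.8)²) = √(1440720.090 + 3340.840) = 1201.7 m
1–4: √((1037.4)² + (-809.1)²) = √(1076198.760 + 654642.810) = 1315.6 m
1–5: √((334.1)² + (-1325.3)²) = √(111622.810 + 1756420.090) = 1366.8 m
2–4: √((1364.3)² + (-119.4)²) = √(1861314.490 + 14256.360) = 1369.5 m
5–6: √((-762.1)² + (1328.4)²) = √(580796.410 + 1764646.560) = 1531.5 m
3–5: √((-866.2)² + (-1267.5)²) = √(750302.440 + 1606556.250) = 1535.2 m
3–6: √((-1628.3)² + (60.9)²) = √(2651360.890 + 3708.810) = 1629.4 m
2–3: √((1527.2)² + (631.9)²) = √(2332339.840 + 399297.610) = 1652.8 m
4–6: √((-1465.4)² + (812.2)²) = √(2147397.160 + 659668.840) = 1675.4 m
Closest pair: 1–6 at 428.0 m.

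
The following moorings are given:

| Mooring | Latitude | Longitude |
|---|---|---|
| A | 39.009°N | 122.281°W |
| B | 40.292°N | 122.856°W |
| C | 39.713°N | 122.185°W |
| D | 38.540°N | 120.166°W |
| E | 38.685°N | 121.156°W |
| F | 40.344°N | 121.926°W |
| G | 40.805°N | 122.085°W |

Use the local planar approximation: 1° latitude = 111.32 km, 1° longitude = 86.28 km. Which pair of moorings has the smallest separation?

Pairwise distances:
A–B: √((1.283·111.32)² + (-0.575·86.28)²) = √(20398.56929 + 2461.25132) = 151.195 km
A–C: √((0.704·111.32)² + (0.096·86.28)²) = √(6141.74405 + 68.60610) = 78.806 km
A–D: √((-0.469·111.32)² + (2.115·86.28)²) = √(2725.78803 + 33299.75332) = 189.804 km
A–E: √((-0.324·111.32)² + (1.125·86.28)²) = √(1300.87754 + 9421.61422) = 103.549 km
A–F: √((1.335·111.32)² + (0.355·86.28)²) = √(22085.58599 + 938.16014) = 151.736 km
A–G: √((1.796·111.32)² + (0.196·86.28)²) = √(39972.29280 + 285.97786) = 200.645 km
B–C: √((-0.579·111.32)² + (0.671·86.28)²) = √(4154.35421 + 3351.70134) = 86.637 km
B–D: √((-1.752·111.32)² + (2.690·86.28)²) = √(38037.73067 + 53867.25349) = 303.158 km
B–E: √((-1.607·111.32)² + (1.700·86.28)²) = √(32002.07575 + 21513.84898) = 231.335 km
B–F: √((0.052·111.32)² + (0.930·86.28)²) = √(33.50835 + 6438.52179) = 80.449 km
B–G: √((0.513·111.32)² + (0.771·86.28)²) = √(3261.22772 + 4425.16052) = 87.672 km
C–D: √((-1.173·111.32)² + (2.019·86.28)²) = √(17050.70810 + 30345.40309) = 217.706 km
C–E: √((-1.028·111.32)² + (1.029·86.28)²) = √(13095.81781 + 7882.26483) = 144.838 km
C–F: √((0.631·111.32)² + (0.259·86.28)²) = √(4934.06781 + 499.36696) = 73.712 km
C–G: √((1.092·111.32)² + (0.100·86.28)²) = √(14777.18369 + 74.44238) = 121.867 km
D–E: √((0.145·111.32)² + (-0.990·86.28)²) = √(260.54479 + 7296.09806) = 86.929 km
D–F: √((1.804·111.32)² + (-1.760·86.28)²) = √(40329.18650 + 23059.27287) = 251.771 km
D–G: √((2.265·111.32)² + (-1.919·86.28)²) = √(63574.47874 + 27413.86201) = 301.643 km
E–F: √((1.659·111.32)² + (-0.770·86.28)²) = √(34106.65808 + 4413.68895) = 196.266 km
E–G: √((2.120·111.32)² + (-0.929·86.28)²) = √(55695.24480 + 6424.68295) = 249.239 km
F–G: √((0.461·111.32)² + (-0.159·86.28)²) = √(2633.59049 + 188.19779) = 53.121 km
Closest pair: F–G at 53.121 km.

F and G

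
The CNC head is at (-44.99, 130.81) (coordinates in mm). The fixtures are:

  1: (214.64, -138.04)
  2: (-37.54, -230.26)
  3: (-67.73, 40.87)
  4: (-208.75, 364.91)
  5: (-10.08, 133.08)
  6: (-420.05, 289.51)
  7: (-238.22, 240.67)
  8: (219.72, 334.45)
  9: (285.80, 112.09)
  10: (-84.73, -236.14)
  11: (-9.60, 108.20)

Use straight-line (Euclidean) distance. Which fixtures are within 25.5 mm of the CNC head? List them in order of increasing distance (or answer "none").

Distances from (-44.99, 130.81):
1: √((259.63)² + (-268.85)²) = √(67407.7369 + 72280.3225) = 373.75 mm
2: √((7.45)² + (-361.07)²) = √(55.5025 + 130371.5449) = 361.15 mm
3: √((-22.74)² + (-89.94)²) = √(517.1076 + 8089.2036) = 92.77 mm
4: √((-163.76)² + (234.10)²) = √(26817.3376 + 54802.8100) = 285.69 mm
5: √((34.91)² + (2.27)²) = √(1218.7081 + 5.1529) = 34.98 mm
6: √((-375.06)² + (158.70)²) = √(140670.0036 + 25185.6900) = 407.25 mm
7: √((-193.23)² + (109.86)²) = √(37337.8329 + 12069.2196) = 222.28 mm
8: √((264.71)² + (203.64)²) = √(70071.3841 + 41469.2496) = 333.98 mm
9: √((330.79)² + (-18.72)²) = √(109422.0241 + 350.4384) = 331.32 mm
10: √((-39.74)² + (-366.95)²) = √(1579.2676 + 134652.3025) = 369.10 mm
11: √((35.39)² + (-22.61)²) = √(1252.4521 + 511.2121) = 42.00 mm
Threshold 25.5 mm: none within range.

none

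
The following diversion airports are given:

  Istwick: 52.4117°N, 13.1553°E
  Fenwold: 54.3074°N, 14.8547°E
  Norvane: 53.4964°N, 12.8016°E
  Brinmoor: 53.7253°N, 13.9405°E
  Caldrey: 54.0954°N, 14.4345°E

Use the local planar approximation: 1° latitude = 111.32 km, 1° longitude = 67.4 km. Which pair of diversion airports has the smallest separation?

Pairwise distances:
Fenwold–Caldrey: √((-0.2120·111.32)² + (-0.4202·67.4)²) = √(556.952448 + 802.106229) = 36.8654 km
Brinmoor–Caldrey: √((0.3701·111.32)² + (0.4940·67.4)²) = √(1697.401437 + 1108.596979) = 52.9717 km
Norvane–Brinmoor: √((0.2289·111.32)² + (1.1389·67.4)²) = √(649.288903 + 5892.383151) = 80.8806 km
Fenwold–Brinmoor: √((-0.5821·111.32)² + (-0.9142·67.4)²) = √(4198.958612 + 3796.664548) = 89.4182 km
Istwick–Norvane: √((1.0847·111.32)² + (-0.3537·67.4)²) = √(14580.273667 + 568.316039) = 123.0796 km
Norvane–Caldrey: √((0.5990·111.32)² + (1.6329·67.4)²) = √(4446.313085 + 12112.644502) = 128.6816 km
Istwick–Brinmoor: √((1.3136·111.32)² + (0.7852·67.4)²) = √(21383.198862 + 2800.788889) = 155.5120 km
Fenwold–Norvane: √((-0.8110·111.32)² + (-2.0531·67.4)²) = √(8150.572291 + 19148.731036) = 165.2250 km
Istwick–Caldrey: √((1.6837·111.32)² + (1.2792·67.4)²) = √(35129.811473 + 7433.557319) = 206.3089 km
Istwick–Fenwold: √((1.8957·111.32)² + (1.6994·67.4)²) = √(44533.375588 + 13119.310805) = 240.1097 km
Closest pair: Fenwold–Caldrey at 36.8654 km.

Fenwold and Caldrey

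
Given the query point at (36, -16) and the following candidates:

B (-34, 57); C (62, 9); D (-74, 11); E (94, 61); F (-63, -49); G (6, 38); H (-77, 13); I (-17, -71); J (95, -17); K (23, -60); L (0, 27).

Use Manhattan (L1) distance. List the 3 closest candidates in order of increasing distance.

C, K, J

Distances from (36, -16):
B: |-70| + |73| = 70 + 73 = 143
C: |26| + |25| = 26 + 25 = 51
D: |-110| + |27| = 110 + 27 = 137
E: |58| + |77| = 58 + 77 = 135
F: |-99| + |-33| = 99 + 33 = 132
G: |-30| + |54| = 30 + 54 = 84
H: |-113| + |29| = 113 + 29 = 142
I: |-53| + |-55| = 53 + 55 = 108
J: |59| + |-1| = 59 + 1 = 60
K: |-13| + |-44| = 13 + 44 = 57
L: |-36| + |43| = 36 + 43 = 79
Sorted: C (51) < K (57) < J (60) < L (79) < G (84) < …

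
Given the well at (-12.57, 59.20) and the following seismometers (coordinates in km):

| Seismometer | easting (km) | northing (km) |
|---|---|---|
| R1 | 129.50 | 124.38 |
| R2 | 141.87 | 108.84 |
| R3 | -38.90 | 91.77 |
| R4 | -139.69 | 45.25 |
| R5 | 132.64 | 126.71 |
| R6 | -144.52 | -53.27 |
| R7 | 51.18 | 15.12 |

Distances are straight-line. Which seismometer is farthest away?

R6

Distances from (-12.57, 59.20):
R1: 156.31 km
R2: 162.22 km
R3: 41.88 km
R4: 127.88 km
R5: 160.14 km
R6: 173.38 km
R7: 77.51 km
Maximum: R6 at 173.38 km.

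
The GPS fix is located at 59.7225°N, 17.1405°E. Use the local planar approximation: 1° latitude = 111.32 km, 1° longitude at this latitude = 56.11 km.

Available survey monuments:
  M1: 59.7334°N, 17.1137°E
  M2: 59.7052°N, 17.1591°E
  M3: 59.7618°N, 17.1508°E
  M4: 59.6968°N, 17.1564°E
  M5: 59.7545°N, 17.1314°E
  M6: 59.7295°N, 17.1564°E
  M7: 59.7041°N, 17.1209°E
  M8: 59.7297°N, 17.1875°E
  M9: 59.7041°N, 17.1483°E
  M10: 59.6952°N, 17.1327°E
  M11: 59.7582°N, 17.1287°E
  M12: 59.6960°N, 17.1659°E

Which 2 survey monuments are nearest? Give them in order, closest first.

M6, M1

Distances from 59.7225°N, 17.1405°E:
M1: √((0.0109·111.32)² + (-0.0268·56.11)²) = √(1.472310 + 2.261258) = 1.9322 km
M2: √((-0.0173·111.32)² + (0.0186·56.11)²) = √(3.708844 + 1.089197) = 2.1904 km
M3: √((0.0393·111.32)² + (0.0103·56.11)²) = √(19.139540 + 0.334007) = 4.4129 km
M4: √((-0.0257·111.32)² + (0.0159·56.11)²) = √(8.184886 + 0.795930) = 2.9968 km
M5: √((0.0320·111.32)² + (-0.0091·56.11)²) = √(12.689554 + 0.260713) = 3.5986 km
M6: √((0.0070·111.32)² + (0.0159·56.11)²) = √(0.607215 + 0.795930) = 1.1845 km
M7: √((-0.0184·111.32)² + (-0.0196·56.11)²) = √(4.195484 + 1.209463) = 2.3249 km
M8: √((0.0072·111.32)² + (0.0470·56.11)²) = √(0.642409 + 6.954666) = 2.7563 km
M9: √((-0.0184·111.32)² + (0.0078·56.11)²) = √(4.195484 + 0.191545) = 2.0945 km
M10: √((-0.0273·111.32)² + (-0.0078·56.11)²) = √(9.235740 + 0.191545) = 3.0704 km
M11: √((0.0357·111.32)² + (-0.0118·56.11)²) = √(15.793662 + 0.438374) = 4.0289 km
M12: √((-0.0265·111.32)² + (0.0254·56.11)²) = √(8.702382 + 2.031178) = 3.2762 km
Sorted: M6 (1.1845 km) < M1 (1.9322 km) < M9 (2.0945 km) < M2 (2.1904 km) < …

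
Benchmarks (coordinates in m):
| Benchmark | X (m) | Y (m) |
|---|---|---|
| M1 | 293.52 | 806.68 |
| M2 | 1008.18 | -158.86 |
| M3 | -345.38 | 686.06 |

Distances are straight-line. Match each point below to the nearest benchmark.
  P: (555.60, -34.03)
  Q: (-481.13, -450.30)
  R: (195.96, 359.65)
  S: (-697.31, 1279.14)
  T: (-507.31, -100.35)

P at (555.60, -34.03):
  M1: 880.61 m
  M2: 469.48 m
  M3: 1153.38 m
  → nearest: M2 (469.48 m)
Q at (-481.13, -450.30):
  M1: 1476.51 m
  M2: 1517.56 m
  M3: 1144.44 m
  → nearest: M3 (1144.44 m)
R at (195.96, 359.65):
  M1: 457.55 m
  M2: 963.62 m
  M3: 632.13 m
  → nearest: M1 (457.55 m)
S at (-697.31, 1279.14):
  M1: 1097.71 m
  M2: 2230.82 m
  M3: 689.64 m
  → nearest: M3 (689.64 m)
T at (-507.31, -100.35):
  M1: 1209.97 m
  M2: 1516.62 m
  M3: 802.91 m
  → nearest: M3 (802.91 m)

P→M2; Q→M3; R→M1; S→M3; T→M3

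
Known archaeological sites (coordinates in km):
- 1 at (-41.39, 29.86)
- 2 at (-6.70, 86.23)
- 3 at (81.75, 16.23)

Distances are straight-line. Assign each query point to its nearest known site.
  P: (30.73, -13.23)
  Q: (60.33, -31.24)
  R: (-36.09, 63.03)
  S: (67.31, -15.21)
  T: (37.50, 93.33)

P→3; Q→3; R→1; S→3; T→2

P at (30.73, -13.23):
  1: 84.01 km
  2: 106.27 km
  3: 58.91 km
  → nearest: 3 (58.91 km)
Q at (60.33, -31.24):
  1: 118.66 km
  2: 135.25 km
  3: 52.08 km
  → nearest: 3 (52.08 km)
R at (-36.09, 63.03):
  1: 33.59 km
  2: 37.44 km
  3: 126.79 km
  → nearest: 1 (33.59 km)
S at (67.31, -15.21):
  1: 117.67 km
  2: 125.57 km
  3: 34.60 km
  → nearest: 3 (34.60 km)
T at (37.50, 93.33):
  1: 101.25 km
  2: 44.77 km
  3: 88.90 km
  → nearest: 2 (44.77 km)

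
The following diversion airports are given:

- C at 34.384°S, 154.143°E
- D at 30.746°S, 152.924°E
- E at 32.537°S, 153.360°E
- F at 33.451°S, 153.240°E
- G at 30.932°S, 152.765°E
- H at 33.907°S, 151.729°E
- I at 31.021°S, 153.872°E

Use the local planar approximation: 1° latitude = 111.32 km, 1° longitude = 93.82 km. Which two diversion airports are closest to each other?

D and G

Pairwise distances:
C–D: 420.821 km
C–E: 218.337 km
C–F: 134.032 km
C–G: 405.442 km
C–H: 232.623 km
C–I: 375.232 km
D–E: 203.527 km
D–F: 302.577 km
D–G: 25.520 km
D–H: 369.312 km
D–I: 94.062 km
E–F: 102.367 km
E–G: 187.186 km
E–H: 216.042 km
E–I: 175.464 km
F–G: 283.934 km
F–H: 150.576 km
F–I: 276.930 km
G–H: 345.146 km
G–I: 104.330 km
H–I: 378.996 km
Closest pair: D–G at 25.520 km.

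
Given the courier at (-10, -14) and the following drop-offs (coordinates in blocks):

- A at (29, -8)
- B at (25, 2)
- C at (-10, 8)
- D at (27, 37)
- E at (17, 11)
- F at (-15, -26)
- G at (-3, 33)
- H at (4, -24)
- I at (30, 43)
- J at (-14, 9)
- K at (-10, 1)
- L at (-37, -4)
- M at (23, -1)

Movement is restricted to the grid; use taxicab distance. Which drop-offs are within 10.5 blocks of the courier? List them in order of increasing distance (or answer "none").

Distances from (-10, -14):
A: 45 blocks
B: 51 blocks
C: 22 blocks
D: 88 blocks
E: 52 blocks
F: 17 blocks
G: 54 blocks
H: 24 blocks
I: 97 blocks
J: 27 blocks
K: 15 blocks
L: 37 blocks
M: 46 blocks
Threshold 10.5 blocks: none within range.

none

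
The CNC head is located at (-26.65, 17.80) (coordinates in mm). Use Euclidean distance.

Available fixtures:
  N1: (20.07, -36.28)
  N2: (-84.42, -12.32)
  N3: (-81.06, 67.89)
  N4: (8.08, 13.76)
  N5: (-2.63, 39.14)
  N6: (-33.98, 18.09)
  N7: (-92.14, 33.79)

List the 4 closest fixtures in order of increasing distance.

Distances from (-26.65, 17.80):
N1: √((46.72)² + (-54.08)²) = √(2182.7584 + 2924.6464) = 71.47 mm
N2: √((-57.77)² + (-30.12)²) = √(3337.3729 + 907.2144) = 65.15 mm
N3: √((-54.41)² + (50.09)²) = √(2960.4481 + 2509.0081) = 73.96 mm
N4: √((34.73)² + (-4.04)²) = √(1206.1729 + 16.3216) = 34.96 mm
N5: √((24.02)² + (21.34)²) = √(576.9604 + 455.3956) = 32.13 mm
N6: √((-7.33)² + (0.29)²) = √(53.7289 + 0.0841) = 7.34 mm
N7: √((-65.49)² + (15.99)²) = √(4288.9401 + 255.6801) = 67.41 mm
Sorted: N6 (7.34 mm) < N5 (32.13 mm) < N4 (34.96 mm) < N2 (65.15 mm) < N7 (67.41 mm) < N1 (71.47 mm) < …

N6, N5, N4, N2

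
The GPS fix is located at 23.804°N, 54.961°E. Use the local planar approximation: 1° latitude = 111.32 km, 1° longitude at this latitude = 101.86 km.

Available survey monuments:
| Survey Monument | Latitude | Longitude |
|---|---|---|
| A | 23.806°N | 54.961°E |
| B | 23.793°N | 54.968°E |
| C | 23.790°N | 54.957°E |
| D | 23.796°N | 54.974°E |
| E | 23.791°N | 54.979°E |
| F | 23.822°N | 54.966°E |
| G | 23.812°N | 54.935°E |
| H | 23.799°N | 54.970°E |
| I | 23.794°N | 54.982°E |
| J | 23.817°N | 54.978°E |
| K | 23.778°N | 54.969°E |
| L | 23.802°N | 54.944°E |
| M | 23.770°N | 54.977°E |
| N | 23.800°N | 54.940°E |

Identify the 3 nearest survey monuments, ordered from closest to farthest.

Distances from 23.804°N, 54.961°E:
A: 0.223 km
B: 1.417 km
C: 1.611 km
D: 1.596 km
E: 2.336 km
F: 2.067 km
G: 2.794 km
H: 1.072 km
I: 2.411 km
J: 2.257 km
K: 3.007 km
L: 1.746 km
M: 4.121 km
N: 2.185 km
Sorted: A (0.223 km) < H (1.072 km) < B (1.417 km) < D (1.596 km) < C (1.611 km) < …

A, H, B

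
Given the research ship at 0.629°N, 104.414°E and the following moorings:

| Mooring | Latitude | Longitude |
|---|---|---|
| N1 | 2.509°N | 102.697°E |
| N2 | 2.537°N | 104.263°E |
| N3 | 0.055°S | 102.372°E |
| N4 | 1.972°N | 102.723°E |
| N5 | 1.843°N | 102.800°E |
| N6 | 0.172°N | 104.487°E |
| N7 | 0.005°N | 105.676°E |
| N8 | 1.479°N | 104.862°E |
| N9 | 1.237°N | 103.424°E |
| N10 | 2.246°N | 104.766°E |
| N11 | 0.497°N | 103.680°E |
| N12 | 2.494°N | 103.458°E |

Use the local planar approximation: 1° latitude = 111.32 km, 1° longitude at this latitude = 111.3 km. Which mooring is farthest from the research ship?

N1

Distances from 0.629°N, 104.414°E:
N1: √((1.880·111.32)² + (-1.717·111.3)²) = √(43798.78810 + 36520.01262) = 283.406 km
N2: √((1.908·111.32)² + (-0.151·111.3)²) = √(45113.14829 + 282.45172) = 213.062 km
N3: √((-0.684·111.32)² + (-2.042·111.3)²) = √(5797.73817 + 51653.74381) = 239.690 km
N4: √((1.343·111.32)² + (-1.691·111.3)²) = √(22351.07525 + 35422.36419) = 240.361 km
N5: √((1.214·111.32)² + (-1.614·111.3)²) = √(18263.48990 + 32269.88290) = 224.796 km
N6: √((-0.457·111.32)² + (0.073·111.3)²) = √(2588.08655 + 66.01400) = 51.518 km
N7: √((-0.624·111.32)² + (1.262·111.3)²) = √(4825.20284 + 19729.18015) = 156.698 km
N8: √((0.850·111.32)² + (0.448·111.3)²) = √(8953.32288 + 2486.25893) = 106.956 km
N9: √((0.608·111.32)² + (-0.990·111.3)²) = √(4580.92893 + 12141.17497) = 129.314 km
N10: √((1.617·111.32)² + (0.352·111.3)²) = √(32401.59842 + 1534.88434) = 184.219 km
N11: √((-0.132·111.32)² + (-0.734·111.3)²) = √(215.92069 + 6673.94231) = 83.005 km
N12: √((1.865·111.32)² + (-0.956·111.3)²) = √(43102.65950 + 11321.55585) = 233.290 km
Maximum: N1 at 283.406 km.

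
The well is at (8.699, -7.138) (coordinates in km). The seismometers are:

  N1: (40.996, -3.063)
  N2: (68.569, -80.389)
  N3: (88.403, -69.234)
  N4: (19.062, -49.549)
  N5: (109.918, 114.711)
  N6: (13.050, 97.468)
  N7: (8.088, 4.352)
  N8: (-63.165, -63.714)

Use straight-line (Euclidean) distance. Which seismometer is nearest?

Distances from (8.699, -7.138):
N1: √((32.297)² + (4.075)²) = √(1043.09621 + 16.60562) = 32.553 km
N2: √((59.870)² + (-73.251)²) = √(3584.41690 + 5365.70900) = 94.605 km
N3: √((79.704)² + (-62.096)²) = √(6352.72762 + 3855.91322) = 101.038 km
N4: √((10.363)² + (-42.411)²) = √(107.39177 + 1798.69292) = 43.659 km
N5: √((101.219)² + (121.849)²) = √(10245.28596 + 14847.17880) = 158.406 km
N6: √((4.351)² + (104.606)²) = √(18.93120 + 10942.41524) = 104.696 km
N7: √((-0.611)² + (11.490)²) = √(0.37332 + 132.02010) = 11.506 km
N8: √((-71.864)² + (-56.576)²) = √(5164.43450 + 3200.84378) = 91.462 km
Minimum: N7 at 11.506 km.

N7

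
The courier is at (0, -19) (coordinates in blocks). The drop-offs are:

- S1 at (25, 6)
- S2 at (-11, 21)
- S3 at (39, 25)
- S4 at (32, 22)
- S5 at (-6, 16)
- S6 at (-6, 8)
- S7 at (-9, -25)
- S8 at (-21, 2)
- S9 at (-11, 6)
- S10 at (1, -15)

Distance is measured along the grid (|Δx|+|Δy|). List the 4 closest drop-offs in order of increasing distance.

Distances from (0, -19):
S1: 50 blocks
S2: 51 blocks
S3: 83 blocks
S4: 73 blocks
S5: 41 blocks
S6: 33 blocks
S7: 15 blocks
S8: 42 blocks
S9: 36 blocks
S10: 5 blocks
Sorted: S10 (5 blocks) < S7 (15 blocks) < S6 (33 blocks) < S9 (36 blocks) < S5 (41 blocks) < S8 (42 blocks) < …

S10, S7, S6, S9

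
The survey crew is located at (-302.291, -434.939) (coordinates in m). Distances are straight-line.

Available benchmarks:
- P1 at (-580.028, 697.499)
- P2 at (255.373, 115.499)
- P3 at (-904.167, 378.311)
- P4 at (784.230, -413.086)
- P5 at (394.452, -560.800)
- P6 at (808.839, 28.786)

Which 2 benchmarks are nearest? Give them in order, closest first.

P5, P2

Distances from (-302.291, -434.939):
P1: √((-277.737)² + (1132.438)²) = √(77137.84117 + 1282415.82384) = 1165.999 m
P2: √((557.664)² + (550.438)²) = √(310989.13690 + 302981.99184) = 783.563 m
P3: √((-601.876)² + (813.250)²) = √(362254.71938 + 661375.56250) = 1011.746 m
P4: √((1086.521)² + (21.853)²) = √(1180527.88344 + 477.55361) = 1086.741 m
P5: √((696.743)² + (-125.861)²) = √(485450.80805 + 15840.99132) = 708.020 m
P6: √((1111.130)² + (463.725)²) = √(1234609.87690 + 215040.87563) = 1204.014 m
Sorted: P5 (708.020 m) < P2 (783.563 m) < P3 (1011.746 m) < P4 (1086.741 m) < …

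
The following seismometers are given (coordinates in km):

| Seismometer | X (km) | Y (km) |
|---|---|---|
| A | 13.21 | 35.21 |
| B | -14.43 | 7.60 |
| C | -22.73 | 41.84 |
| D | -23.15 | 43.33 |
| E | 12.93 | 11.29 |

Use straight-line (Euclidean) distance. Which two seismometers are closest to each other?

Pairwise distances:
A–B: 39.07 km
A–C: 36.55 km
A–D: 37.26 km
A–E: 23.92 km
B–C: 35.23 km
B–D: 36.78 km
B–E: 27.61 km
C–D: 1.55 km
C–E: 46.96 km
D–E: 48.25 km
Closest pair: C–D at 1.55 km.

C and D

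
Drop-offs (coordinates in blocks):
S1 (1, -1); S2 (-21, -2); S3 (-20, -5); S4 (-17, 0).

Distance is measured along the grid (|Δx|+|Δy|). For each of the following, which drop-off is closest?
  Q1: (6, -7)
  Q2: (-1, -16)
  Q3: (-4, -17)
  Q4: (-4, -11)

Q1 at (6, -7):
  S1: |-5| + |6| = 5 + 6 = 11 blocks
  S2: |-27| + |5| = 27 + 5 = 32 blocks
  S3: |-26| + |2| = 26 + 2 = 28 blocks
  S4: |-23| + |7| = 23 + 7 = 30 blocks
  → nearest: S1 (11 blocks)
Q2 at (-1, -16):
  S1: |2| + |15| = 2 + 15 = 17 blocks
  S2: |-20| + |14| = 20 + 14 = 34 blocks
  S3: |-19| + |11| = 19 + 11 = 30 blocks
  S4: |-16| + |16| = 16 + 16 = 32 blocks
  → nearest: S1 (17 blocks)
Q3 at (-4, -17):
  S1: |5| + |16| = 5 + 16 = 21 blocks
  S2: |-17| + |15| = 17 + 15 = 32 blocks
  S3: |-16| + |12| = 16 + 12 = 28 blocks
  S4: |-13| + |17| = 13 + 17 = 30 blocks
  → nearest: S1 (21 blocks)
Q4 at (-4, -11):
  S1: |5| + |10| = 5 + 10 = 15 blocks
  S2: |-17| + |9| = 17 + 9 = 26 blocks
  S3: |-16| + |6| = 16 + 6 = 22 blocks
  S4: |-13| + |11| = 13 + 11 = 24 blocks
  → nearest: S1 (15 blocks)

Q1→S1; Q2→S1; Q3→S1; Q4→S1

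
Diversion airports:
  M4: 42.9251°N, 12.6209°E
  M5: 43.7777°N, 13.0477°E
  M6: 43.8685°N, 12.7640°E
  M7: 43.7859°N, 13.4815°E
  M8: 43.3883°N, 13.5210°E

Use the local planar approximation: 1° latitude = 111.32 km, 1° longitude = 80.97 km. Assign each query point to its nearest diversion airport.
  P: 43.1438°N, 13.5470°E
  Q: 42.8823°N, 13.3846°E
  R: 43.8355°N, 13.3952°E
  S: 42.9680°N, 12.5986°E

P at 43.1438°N, 13.5470°E:
  M4: √((-0.2187·111.32)² + (-0.9261·80.97)²) = √(592.712329 + 5622.947737) = 78.8395 km
  M5: √((0.6339·111.32)² + (-0.4993·80.97)²) = √(4979.524791 + 1634.449139) = 81.3263 km
  M6: √((0.7247·111.32)² + (-0.7830·80.97)²) = √(6508.230382 + 4019.497868) = 102.6047 km
  M7: √((0.6421·111.32)² + (-0.0655·80.97)²) = √(5109.186255 + 28.127483) = 71.6751 km
  M8: √((0.2445·111.32)² + (-0.0260·80.97)²) = √(740.805371 + 4.431951) = 27.2990 km
  → nearest: M8 (27.2990 km)
Q at 42.8823°N, 13.3846°E:
  M4: √((0.0428·111.32)² + (-0.7637·80.97)²) = √(22.700422 + 3823.788474) = 62.0201 km
  M5: √((0.8954·111.32)² + (-0.3369·80.97)²) = √(9935.290623 + 744.132548) = 103.3413 km
  M6: √((0.9862·111.32)² + (-0.6206·80.97)²) = √(12052.479229 + 2525.060691) = 120.7375 km
  M7: √((0.9036·111.32)² + (0.0969·80.97)²) = √(10118.097029 + 61.559606) = 100.8943 km
  M8: √((0.5060·111.32)² + (0.1364·80.97)²) = √(3172.834572 + 121.976739) = 57.4004 km
  → nearest: M8 (57.4004 km)
R at 43.8355°N, 13.3952°E:
  M4: √((-0.9104·111.32)² + (-0.7743·80.97)²) = √(10270.956584 + 3930.671928) = 119.1706 km
  M5: √((-0.0578·111.32)² + (-0.3475·80.97)²) = √(41.400165 + 791.694990) = 28.8634 km
  M6: √((0.0330·111.32)² + (-0.6312·80.97)²) = √(13.495043 + 2612.054649) = 51.2401 km
  M7: √((-0.0496·111.32)² + (0.0863·80.97)²) = √(30.486653 + 48.828105) = 8.9059 km
  M8: √((-0.4472·111.32)² + (0.1258·80.97)²) = √(2478.277792 + 103.755126) = 50.8137 km
  → nearest: M7 (8.9059 km)
S at 42.9680°N, 12.5986°E:
  M4: √((-0.0429·111.32)² + (0.0223·80.97)²) = √(22.806623 + 3.260303) = 5.1056 km
  M5: √((0.8097·111.32)² + (0.4491·80.97)²) = √(8124.463163 + 1322.313369) = 97.1945 km
  M6: √((0.9005·111.32)² + (0.1654·80.97)²) = √(10048.791370 + 179.357396) = 101.1343 km
  M7: √((0.8179·111.32)² + (0.8829·80.97)²) = √(8289.852661 + 5110.593193) = 115.7603 km
  M8: √((0.4203·111.32)² + (0.9224·80.97)²) = √(2189.097855 + 5578.107339) = 88.1317 km
  → nearest: M4 (5.1056 km)

P→M8; Q→M8; R→M7; S→M4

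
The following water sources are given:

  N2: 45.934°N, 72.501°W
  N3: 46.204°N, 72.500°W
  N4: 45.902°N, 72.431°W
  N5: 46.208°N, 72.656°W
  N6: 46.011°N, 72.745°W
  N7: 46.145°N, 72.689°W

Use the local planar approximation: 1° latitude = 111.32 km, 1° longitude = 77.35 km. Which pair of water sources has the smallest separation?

Pairwise distances:
N2–N3: 30.056 km
N2–N4: 6.481 km
N2–N5: 32.773 km
N2–N6: 20.729 km
N2–N7: 27.626 km
N3–N4: 34.040 km
N3–N5: 12.075 km
N3–N6: 28.648 km
N3–N7: 16.027 km
N4–N5: 38.252 km
N4–N6: 27.150 km
N4–N7: 33.615 km
N5–N6: 22.985 km
N5–N7: 7.463 km
N6–N7: 15.533 km
Closest pair: N2–N4 at 6.481 km.

N2 and N4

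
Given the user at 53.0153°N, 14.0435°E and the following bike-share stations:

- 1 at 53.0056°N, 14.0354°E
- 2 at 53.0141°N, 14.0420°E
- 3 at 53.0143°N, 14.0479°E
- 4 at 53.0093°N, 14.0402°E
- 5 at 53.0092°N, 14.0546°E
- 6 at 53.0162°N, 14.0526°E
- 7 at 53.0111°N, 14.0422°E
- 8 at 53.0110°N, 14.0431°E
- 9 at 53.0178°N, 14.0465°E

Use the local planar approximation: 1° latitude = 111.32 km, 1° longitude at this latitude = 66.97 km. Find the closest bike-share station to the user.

2

Distances from 53.0153°N, 14.0435°E:
1: √((-0.0097·111.32)² + (-0.0081·66.97)²) = √(1.165977 + 0.294260) = 1.2084 km
2: √((-0.0012·111.32)² + (-0.0015·66.97)²) = √(0.017845 + 0.010091) = 0.1671 km
3: √((-0.0010·111.32)² + (0.0044·66.97)²) = √(0.012392 + 0.086829) = 0.3150 km
4: √((-0.0060·111.32)² + (-0.0033·66.97)²) = √(0.446117 + 0.048841) = 0.7035 km
5: √((-0.0061·111.32)² + (0.0111·66.97)²) = √(0.461112 + 0.552594) = 1.0068 km
6: √((0.0009·111.32)² + (0.0091·66.97)²) = √(0.010038 + 0.371401) = 0.6176 km
7: √((-0.0042·111.32)² + (-0.0013·66.97)²) = √(0.218597 + 0.007580) = 0.4756 km
8: √((-0.0043·111.32)² + (-0.0004·66.97)²) = √(0.229131 + 0.000718) = 0.4794 km
9: √((0.0025·111.32)² + (0.0030·66.97)²) = √(0.077451 + 0.040365) = 0.3432 km
Minimum: 2 at 0.1671 km.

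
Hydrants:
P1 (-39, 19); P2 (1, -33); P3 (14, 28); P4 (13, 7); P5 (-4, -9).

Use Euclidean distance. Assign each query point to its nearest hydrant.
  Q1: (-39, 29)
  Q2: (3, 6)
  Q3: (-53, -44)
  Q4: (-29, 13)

Q1→P1; Q2→P4; Q3→P2; Q4→P1

Q1 at (-39, 29):
  P1: √((0)² + (-10)²) = √(0.0000 + 100.0000) = 10.00
  P2: √((40)² + (-62)²) = √(1600.0000 + 3844.0000) = 73.78
  P3: √((53)² + (-1)²) = √(2809.0000 + 1.0000) = 53.01
  P4: √((52)² + (-22)²) = √(2704.0000 + 484.0000) = 56.46
  P5: √((35)² + (-38)²) = √(1225.0000 + 1444.0000) = 51.66
  → nearest: P1 (10.00)
Q2 at (3, 6):
  P1: √((-42)² + (13)²) = √(1764.0000 + 169.0000) = 43.97
  P2: √((-2)² + (-39)²) = √(4.0000 + 1521.0000) = 39.05
  P3: √((11)² + (22)²) = √(121.0000 + 484.0000) = 24.60
  P4: √((10)² + (1)²) = √(100.0000 + 1.0000) = 10.05
  P5: √((-7)² + (-15)²) = √(49.0000 + 225.0000) = 16.55
  → nearest: P4 (10.05)
Q3 at (-53, -44):
  P1: √((14)² + (63)²) = √(196.0000 + 3969.0000) = 64.54
  P2: √((54)² + (11)²) = √(2916.0000 + 121.0000) = 55.11
  P3: √((67)² + (72)²) = √(4489.0000 + 5184.0000) = 98.35
  P4: √((66)² + (51)²) = √(4356.0000 + 2601.0000) = 83.41
  P5: √((49)² + (35)²) = √(2401.0000 + 1225.0000) = 60.22
  → nearest: P2 (55.11)
Q4 at (-29, 13):
  P1: √((-10)² + (6)²) = √(100.0000 + 36.0000) = 11.66
  P2: √((30)² + (-46)²) = √(900.0000 + 2116.0000) = 54.92
  P3: √((43)² + (15)²) = √(1849.0000 + 225.0000) = 45.54
  P4: √((42)² + (-6)²) = √(1764.0000 + 36.0000) = 42.43
  P5: √((25)² + (-22)²) = √(625.0000 + 484.0000) = 33.30
  → nearest: P1 (11.66)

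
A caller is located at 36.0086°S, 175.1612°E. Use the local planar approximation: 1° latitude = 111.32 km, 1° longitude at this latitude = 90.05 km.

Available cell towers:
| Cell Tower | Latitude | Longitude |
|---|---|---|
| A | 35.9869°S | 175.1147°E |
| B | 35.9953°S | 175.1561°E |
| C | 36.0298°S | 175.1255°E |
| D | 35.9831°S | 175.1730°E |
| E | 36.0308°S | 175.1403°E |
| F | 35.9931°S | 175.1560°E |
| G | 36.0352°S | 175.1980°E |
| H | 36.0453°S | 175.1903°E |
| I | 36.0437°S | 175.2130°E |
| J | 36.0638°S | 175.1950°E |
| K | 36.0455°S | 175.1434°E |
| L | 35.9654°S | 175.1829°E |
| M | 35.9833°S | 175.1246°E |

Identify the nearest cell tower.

Distances from 36.0086°S, 175.1612°E:
A: √((0.0217·111.32)² + (-0.0465·90.05)²) = √(5.835336 + 17.533691) = 4.8342 km
B: √((0.0133·111.32)² + (-0.0051·90.05)²) = √(2.192046 + 0.210915) = 1.5501 km
C: √((-0.0212·111.32)² + (-0.0357·90.05)²) = √(5.569524 + 10.334843) = 3.9880 km
D: √((0.0255·111.32)² + (0.0118·90.05)²) = √(8.057991 + 1.129098) = 3.0310 km
E: √((-0.0222·111.32)² + (-0.0209·90.05)²) = √(6.107343 + 3.542093) = 3.1064 km
F: √((0.0155·111.32)² + (-0.0052·90.05)²) = √(2.977212 + 0.219267) = 1.7879 km
G: √((-0.0266·111.32)² + (0.0368·90.05)²) = √(8.768184 + 10.981536) = 4.4441 km
H: √((-0.0367·111.32)² + (0.0291·90.05)²) = √(16.690853 + 6.866784) = 4.8536 km
I: √((-0.0351·111.32)² + (0.0518·90.05)²) = √(15.267243 + 21.758400) = 6.0849 km
J: √((-0.0552·111.32)² + (0.0338·90.05)²) = √(37.759354 + 9.264049) = 6.8574 km
K: √((-0.0369·111.32)² + (-0.0178·90.05)²) = √(16.873265 + 2.569256) = 4.4094 km
L: √((0.0432·111.32)² + (0.0217·90.05)²) = √(23.126712 + 3.818448) = 5.1909 km
M: √((0.0253·111.32)² + (-0.0366·90.05)²) = √(7.932086 + 10.862495) = 4.3353 km
Minimum: B at 1.5501 km.

B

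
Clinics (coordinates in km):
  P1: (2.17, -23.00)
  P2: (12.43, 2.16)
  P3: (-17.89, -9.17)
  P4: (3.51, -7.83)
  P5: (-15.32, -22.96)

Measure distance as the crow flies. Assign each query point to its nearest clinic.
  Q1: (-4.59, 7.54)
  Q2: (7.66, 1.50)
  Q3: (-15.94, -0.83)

Q1 at (-4.59, 7.54):
  P1: 31.28 km
  P2: 17.85 km
  P3: 21.36 km
  P4: 17.37 km
  P5: 32.33 km
  → nearest: P4 (17.37 km)
Q2 at (7.66, 1.50):
  P1: 25.11 km
  P2: 4.82 km
  P3: 27.69 km
  P4: 10.21 km
  P5: 33.56 km
  → nearest: P2 (4.82 km)
Q3 at (-15.94, -0.83):
  P1: 28.63 km
  P2: 28.53 km
  P3: 8.56 km
  P4: 20.67 km
  P5: 22.14 km
  → nearest: P3 (8.56 km)

Q1→P4; Q2→P2; Q3→P3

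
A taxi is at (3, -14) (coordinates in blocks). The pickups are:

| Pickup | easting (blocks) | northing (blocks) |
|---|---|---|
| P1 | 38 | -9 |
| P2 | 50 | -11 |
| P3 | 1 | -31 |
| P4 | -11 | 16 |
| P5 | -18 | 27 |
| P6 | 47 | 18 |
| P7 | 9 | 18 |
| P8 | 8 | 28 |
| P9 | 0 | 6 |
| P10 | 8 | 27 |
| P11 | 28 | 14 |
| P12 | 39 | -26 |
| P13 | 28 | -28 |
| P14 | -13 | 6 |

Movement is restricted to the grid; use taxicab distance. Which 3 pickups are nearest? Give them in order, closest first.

Distances from (3, -14):
P1: 40 blocks
P2: 50 blocks
P3: 19 blocks
P4: 44 blocks
P5: 62 blocks
P6: 76 blocks
P7: 38 blocks
P8: 47 blocks
P9: 23 blocks
P10: 46 blocks
P11: 53 blocks
P12: 48 blocks
P13: 39 blocks
P14: 36 blocks
Sorted: P3 (19 blocks) < P9 (23 blocks) < P14 (36 blocks) < P7 (38 blocks) < P13 (39 blocks) < …

P3, P9, P14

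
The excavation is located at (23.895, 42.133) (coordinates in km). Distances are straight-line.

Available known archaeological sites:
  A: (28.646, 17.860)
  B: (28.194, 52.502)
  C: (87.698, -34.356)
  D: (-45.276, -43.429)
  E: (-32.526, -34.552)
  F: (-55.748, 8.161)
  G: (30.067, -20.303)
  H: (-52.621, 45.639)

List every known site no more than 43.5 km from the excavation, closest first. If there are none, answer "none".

B, A

Distances from (23.895, 42.133):
A: √((4.751)² + (-24.273)²) = √(22.57200 + 589.17853) = 24.734 km
B: √((4.299)² + (10.369)²) = √(18.48140 + 107.51616) = 11.225 km
C: √((63.803)² + (-76.489)²) = √(4070.82281 + 5850.56712) = 99.606 km
D: √((-69.171)² + (-85.562)²) = √(4784.62724 + 7320.85584) = 110.025 km
E: √((-56.421)² + (-76.685)²) = √(3183.32924 + 5880.58923) = 95.205 km
F: √((-79.643)² + (-33.972)²) = √(6343.00745 + 1154.09678) = 86.586 km
G: √((6.172)² + (-62.436)²) = √(38.09358 + 3898.25410) = 62.740 km
H: √((-76.516)² + (3.506)²) = √(5854.69826 + 12.29204) = 76.596 km
Threshold 43.5 km: B (11.225 km), A (24.734 km) are within range.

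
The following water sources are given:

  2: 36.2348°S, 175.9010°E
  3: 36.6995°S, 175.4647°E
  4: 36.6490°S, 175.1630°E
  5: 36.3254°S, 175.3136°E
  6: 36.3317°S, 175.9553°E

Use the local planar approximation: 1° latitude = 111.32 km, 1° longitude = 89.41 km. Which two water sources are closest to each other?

2 and 6

Pairwise distances:
2–3: 64.7903 km
2–4: 80.4983 km
2–5: 53.4791 km
2–6: 11.8291 km
3–4: 27.5546 km
3–5: 43.7813 km
3–6: 60.0039 km
4–5: 38.4575 km
4–6: 79.1573 km
5–6: 57.3787 km
Closest pair: 2–6 at 11.8291 km.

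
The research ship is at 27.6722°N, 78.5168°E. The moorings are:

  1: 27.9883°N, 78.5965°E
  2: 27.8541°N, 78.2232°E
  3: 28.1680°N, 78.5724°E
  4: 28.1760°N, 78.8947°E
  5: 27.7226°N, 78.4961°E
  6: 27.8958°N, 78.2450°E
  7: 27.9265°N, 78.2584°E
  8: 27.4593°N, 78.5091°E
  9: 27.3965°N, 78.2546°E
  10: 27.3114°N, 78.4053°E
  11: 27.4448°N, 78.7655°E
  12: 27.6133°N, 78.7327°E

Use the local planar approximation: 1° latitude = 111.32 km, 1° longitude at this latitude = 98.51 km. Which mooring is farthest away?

Distances from 27.6722°N, 78.5168°E:
1: 36.0535 km
2: 35.3064 km
3: 55.4636 km
4: 67.3138 km
5: 5.9696 km
6: 36.5578 km
7: 38.0702 km
8: 23.7122 km
9: 40.1134 km
10: 41.6391 km
11: 35.2282 km
12: 22.2561 km
Maximum: 4 at 67.3138 km.

4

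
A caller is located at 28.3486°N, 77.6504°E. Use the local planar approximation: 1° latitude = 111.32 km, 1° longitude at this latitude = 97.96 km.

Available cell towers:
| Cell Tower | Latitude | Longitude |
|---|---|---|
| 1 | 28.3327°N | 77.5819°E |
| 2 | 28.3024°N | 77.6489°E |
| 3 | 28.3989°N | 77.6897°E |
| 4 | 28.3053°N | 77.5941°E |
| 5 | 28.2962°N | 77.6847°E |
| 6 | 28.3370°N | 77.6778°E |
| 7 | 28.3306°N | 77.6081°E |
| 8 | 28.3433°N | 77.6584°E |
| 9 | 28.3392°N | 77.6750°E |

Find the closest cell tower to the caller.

8

Distances from 28.3486°N, 77.6504°E:
1: √((-0.0159·111.32)² + (-0.0685·97.96)²) = √(3.132858 + 45.027589) = 6.9398 km
2: √((-0.0462·111.32)² + (-0.0015·97.96)²) = √(26.450284 + 0.021591) = 5.1451 km
3: √((0.0503·111.32)² + (0.0393·97.96)²) = √(31.353236 + 14.821176) = 6.7952 km
4: √((-0.0433·111.32)² + (-0.0563·97.96)²) = √(23.233904 + 30.416857) = 7.3247 km
5: √((-0.0524·111.32)² + (0.0343·97.96)²) = √(34.025849 + 11.289788) = 6.7317 km
6: √((-0.0116·111.32)² + (0.0274·97.96)²) = √(1.667487 + 7.204414) = 2.9786 km
7: √((-0.0180·111.32)² + (-0.0423·97.96)²) = √(4.015054 + 17.170316) = 4.6028 km
8: √((-0.0053·111.32)² + (0.0080·97.96)²) = √(0.348095 + 0.614154) = 0.9809 km
9: √((-0.0094·111.32)² + (0.0246·97.96)²) = √(1.094970 + 5.807213) = 2.6272 km
Minimum: 8 at 0.9809 km.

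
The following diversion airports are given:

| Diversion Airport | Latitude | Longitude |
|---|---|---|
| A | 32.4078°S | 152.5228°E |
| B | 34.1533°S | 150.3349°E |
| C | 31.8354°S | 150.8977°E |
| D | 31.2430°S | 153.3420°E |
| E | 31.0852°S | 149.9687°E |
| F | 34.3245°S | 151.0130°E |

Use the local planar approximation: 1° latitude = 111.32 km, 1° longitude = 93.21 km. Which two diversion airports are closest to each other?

B and F

Pairwise distances:
B–F: √((-0.1712·111.32)² + (0.6781·93.21)²) = √(363.206754 + 3994.960639) = 66.0164 km
C–E: √((0.7502·111.32)² + (-0.9290·93.21)²) = √(6974.298238 + 7498.190051) = 120.3017 km
A–D: √((1.1648·111.32)² + (0.8192·93.21)²) = √(16813.151226 + 5830.487965) = 150.4780 km
A–C: √((0.5724·111.32)² + (-1.6251·93.21)²) = √(4060.183346 + 22944.848610) = 164.3321 km
C–D: √((0.5924·111.32)² + (2.4443·93.21)²) = √(4348.870695 + 51907.968389) = 237.1852 km
A–F: √((-1.9167·111.32)² + (-1.5098·93.21)²) = √(45525.495465 + 19804.498891) = 255.5973 km
B–C: √((2.3179·111.32)² + (0.5628·93.21)²) = √(66578.772868 + 2751.903455) = 263.3072 km
C–F: √((-2.4891·111.32)² + (0.1153·93.21)²) = √(76776.990550 + 115.500438) = 277.2950 km
A–E: √((1.3226·111.32)² + (-2.5541·93.21)²) = √(21677.212354 + 56676.211214) = 279.9168 km
A–B: √((-1.7455·111.32)² + (-2.1879·93.21)²) = √(37756.010798 + 41589.141207) = 281.6827 km
D–E: √((0.1578·111.32)² + (-3.3733·93.21)²) = √(308.574755 + 98863.264878) = 314.9156 km
B–E: √((3.0681·111.32)² + (-0.3662·93.21)²) = √(116650.180908 + 1165.095959) = 343.2423 km
E–F: √((-3.2393·111.32)² + (1.0443·93.21)²) = √(130031.549372 + 9474.920441) = 373.5056 km
D–F: √((-3.0815·111.32)² + (-2.3290·93.21)²) = √(117671.350941 + 47126.370471) = 405.9529 km
B–D: √((2.9103·111.32)² + (3.0071·93.21)²) = √(104959.538853 + 78563.488102) = 428.3959 km
Closest pair: B–F at 66.0164 km.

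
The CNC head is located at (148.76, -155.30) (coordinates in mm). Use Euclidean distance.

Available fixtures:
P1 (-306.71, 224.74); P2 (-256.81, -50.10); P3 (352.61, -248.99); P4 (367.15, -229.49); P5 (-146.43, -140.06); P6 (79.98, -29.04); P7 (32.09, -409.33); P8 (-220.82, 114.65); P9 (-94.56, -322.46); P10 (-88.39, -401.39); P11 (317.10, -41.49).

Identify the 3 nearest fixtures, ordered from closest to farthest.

P6, P11, P3

Distances from (148.76, -155.30):
P1: √((-455.47)² + (380.04)²) = √(207452.9209 + 144430.4016) = 593.20 mm
P2: √((-405.57)² + (105.20)²) = √(164487.0249 + 11067.0400) = 418.99 mm
P3: √((203.85)² + (-93.69)²) = √(41554.8225 + 8777.8161) = 224.35 mm
P4: √((218.39)² + (-74.19)²) = √(47694.1921 + 5504.1561) = 230.65 mm
P5: √((-295.19)² + (15.24)²) = √(87137.1361 + 232.2576) = 295.58 mm
P6: √((-68.78)² + (126.26)²) = √(4730.6884 + 15941.5876) = 143.78 mm
P7: √((-116.67)² + (-254.03)²) = √(13611.8889 + 64531.2409) = 279.54 mm
P8: √((-369.58)² + (269.95)²) = √(136589.3764 + 72873.0025) = 457.67 mm
P9: √((-243.32)² + (-167.16)²) = √(59204.6224 + 27942.4656) = 295.21 mm
P10: √((-237.15)² + (-246.09)²) = √(56240.1225 + 60560.2881) = 341.76 mm
P11: √((168.34)² + (113.81)²) = √(28338.3556 + 12952.7161) = 203.20 mm
Sorted: P6 (143.78 mm) < P11 (203.20 mm) < P3 (224.35 mm) < P4 (230.65 mm) < P7 (279.54 mm) < …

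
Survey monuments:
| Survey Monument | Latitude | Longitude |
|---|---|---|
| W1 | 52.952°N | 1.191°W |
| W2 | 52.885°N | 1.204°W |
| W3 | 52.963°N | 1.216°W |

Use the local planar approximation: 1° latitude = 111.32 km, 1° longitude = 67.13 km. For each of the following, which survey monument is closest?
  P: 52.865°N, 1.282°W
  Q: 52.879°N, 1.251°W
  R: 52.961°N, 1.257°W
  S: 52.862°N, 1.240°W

P at 52.865°N, 1.282°W:
  W1: 11.450 km
  W2: 5.690 km
  W3: 11.775 km
  → nearest: W2 (5.690 km)
Q at 52.879°N, 1.251°W:
  W1: 9.070 km
  W2: 3.225 km
  W3: 9.642 km
  → nearest: W2 (3.225 km)
R at 52.961°N, 1.257°W:
  W1: 4.542 km
  W2: 9.178 km
  W3: 2.761 km
  → nearest: W3 (2.761 km)
S at 52.862°N, 1.240°W:
  W1: 10.545 km
  W2: 3.521 km
  W3: 11.358 km
  → nearest: W2 (3.521 km)

P→W2; Q→W2; R→W3; S→W2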